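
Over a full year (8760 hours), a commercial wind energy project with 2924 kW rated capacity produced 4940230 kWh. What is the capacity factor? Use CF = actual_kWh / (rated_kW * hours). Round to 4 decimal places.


Capacity factor = actual output / maximum possible output
Maximum possible = rated * hours = 2924 * 8760 = 25614240 kWh
CF = 4940230 / 25614240
CF = 0.1929

0.1929


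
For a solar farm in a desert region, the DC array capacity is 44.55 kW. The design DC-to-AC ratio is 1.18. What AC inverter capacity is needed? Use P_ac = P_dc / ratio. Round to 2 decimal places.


The inverter AC capacity is determined by the DC/AC ratio.
Given: P_dc = 44.55 kW, DC/AC ratio = 1.18
P_ac = P_dc / ratio = 44.55 / 1.18
P_ac = 37.75 kW

37.75


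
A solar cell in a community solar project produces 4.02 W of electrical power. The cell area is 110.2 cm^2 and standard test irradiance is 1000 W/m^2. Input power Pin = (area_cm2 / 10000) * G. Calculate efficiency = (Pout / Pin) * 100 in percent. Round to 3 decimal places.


First compute the input power:
  Pin = area_cm2 / 10000 * G = 110.2 / 10000 * 1000 = 11.02 W
Then compute efficiency:
  Efficiency = (Pout / Pin) * 100 = (4.02 / 11.02) * 100
  Efficiency = 36.479%

36.479


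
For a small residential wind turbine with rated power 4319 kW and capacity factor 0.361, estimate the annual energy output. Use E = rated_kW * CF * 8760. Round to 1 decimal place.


Annual energy = rated_kW * capacity_factor * hours_per_year
Given: P_rated = 4319 kW, CF = 0.361, hours = 8760
E = 4319 * 0.361 * 8760
E = 13658232.8 kWh

13658232.8


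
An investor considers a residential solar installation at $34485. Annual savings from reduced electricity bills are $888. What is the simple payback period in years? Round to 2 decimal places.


Simple payback period = initial cost / annual savings
Payback = 34485 / 888
Payback = 38.83 years

38.83


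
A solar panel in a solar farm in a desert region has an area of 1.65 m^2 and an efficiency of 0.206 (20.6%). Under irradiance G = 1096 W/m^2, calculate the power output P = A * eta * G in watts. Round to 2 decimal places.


Use the solar power formula P = A * eta * G.
Given: A = 1.65 m^2, eta = 0.206, G = 1096 W/m^2
P = 1.65 * 0.206 * 1096
P = 372.53 W

372.53


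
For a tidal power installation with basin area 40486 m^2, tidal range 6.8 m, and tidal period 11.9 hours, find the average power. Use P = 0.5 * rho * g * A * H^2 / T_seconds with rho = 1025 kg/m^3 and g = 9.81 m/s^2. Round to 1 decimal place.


Convert period to seconds: T = 11.9 * 3600 = 42840.0 s
H^2 = 6.8^2 = 46.24
P = 0.5 * rho * g * A * H^2 / T
P = 0.5 * 1025 * 9.81 * 40486 * 46.24 / 42840.0
P = 219703.1 W

219703.1


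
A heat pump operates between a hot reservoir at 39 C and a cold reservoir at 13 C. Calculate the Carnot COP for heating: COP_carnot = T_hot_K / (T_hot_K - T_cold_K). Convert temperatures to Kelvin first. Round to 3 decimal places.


Convert to Kelvin:
  T_hot = 39 + 273.15 = 312.15 K
  T_cold = 13 + 273.15 = 286.15 K
Apply Carnot COP formula:
  COP = T_hot_K / (T_hot_K - T_cold_K) = 312.15 / 26.0
  COP = 12.006

12.006


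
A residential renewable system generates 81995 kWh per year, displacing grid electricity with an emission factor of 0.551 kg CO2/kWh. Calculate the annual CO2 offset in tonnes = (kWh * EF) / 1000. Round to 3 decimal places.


CO2 offset in kg = generation * emission_factor
CO2 offset = 81995 * 0.551 = 45179.25 kg
Convert to tonnes:
  CO2 offset = 45179.25 / 1000 = 45.179 tonnes

45.179


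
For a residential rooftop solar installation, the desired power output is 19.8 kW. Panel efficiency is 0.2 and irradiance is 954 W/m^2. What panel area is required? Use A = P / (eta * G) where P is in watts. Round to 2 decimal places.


Convert target power to watts: P = 19.8 * 1000 = 19800.0 W
Compute denominator: eta * G = 0.2 * 954 = 190.8
Required area A = P / (eta * G) = 19800.0 / 190.8
A = 103.77 m^2

103.77


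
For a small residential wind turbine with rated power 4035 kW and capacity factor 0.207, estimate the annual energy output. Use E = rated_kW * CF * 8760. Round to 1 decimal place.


Annual energy = rated_kW * capacity_factor * hours_per_year
Given: P_rated = 4035 kW, CF = 0.207, hours = 8760
E = 4035 * 0.207 * 8760
E = 7316746.2 kWh

7316746.2


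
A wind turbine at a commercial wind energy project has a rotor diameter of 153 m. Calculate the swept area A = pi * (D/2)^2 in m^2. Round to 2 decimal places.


Compute the rotor radius:
  r = D / 2 = 153 / 2 = 76.5 m
Calculate swept area:
  A = pi * r^2 = pi * 76.5^2
  A = 18385.39 m^2

18385.39


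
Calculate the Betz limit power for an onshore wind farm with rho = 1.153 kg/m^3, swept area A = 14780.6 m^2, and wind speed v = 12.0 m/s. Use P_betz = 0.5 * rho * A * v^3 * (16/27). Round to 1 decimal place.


The Betz coefficient Cp_max = 16/27 = 0.5926
v^3 = 12.0^3 = 1728.0
P_betz = 0.5 * rho * A * v^3 * Cp_max
P_betz = 0.5 * 1.153 * 14780.6 * 1728.0 * 0.5926
P_betz = 8725520.3 W

8725520.3


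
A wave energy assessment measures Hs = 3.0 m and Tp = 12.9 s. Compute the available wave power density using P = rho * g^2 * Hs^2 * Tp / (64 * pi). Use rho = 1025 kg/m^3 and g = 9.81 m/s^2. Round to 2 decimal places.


Apply wave power formula:
  g^2 = 9.81^2 = 96.2361
  Hs^2 = 3.0^2 = 9.0
  Numerator = rho * g^2 * Hs^2 * Tp = 1025 * 96.2361 * 9.0 * 12.9 = 11452336.49
  Denominator = 64 * pi = 201.0619
  P = 11452336.49 / 201.0619 = 56959.25 W/m

56959.25


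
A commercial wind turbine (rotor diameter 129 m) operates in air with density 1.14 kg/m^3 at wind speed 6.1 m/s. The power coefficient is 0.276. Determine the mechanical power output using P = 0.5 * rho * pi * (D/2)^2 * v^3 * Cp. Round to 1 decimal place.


Step 1 -- Compute swept area:
  A = pi * (D/2)^2 = pi * (129/2)^2 = 13069.81 m^2
Step 2 -- Apply wind power equation:
  P = 0.5 * rho * A * v^3 * Cp
  v^3 = 6.1^3 = 226.981
  P = 0.5 * 1.14 * 13069.81 * 226.981 * 0.276
  P = 466705.3 W

466705.3


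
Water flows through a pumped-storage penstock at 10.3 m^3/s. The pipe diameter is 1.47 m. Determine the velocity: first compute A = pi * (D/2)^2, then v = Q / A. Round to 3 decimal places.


Compute pipe cross-sectional area:
  A = pi * (D/2)^2 = pi * (1.47/2)^2 = 1.6972 m^2
Calculate velocity:
  v = Q / A = 10.3 / 1.6972
  v = 6.069 m/s

6.069


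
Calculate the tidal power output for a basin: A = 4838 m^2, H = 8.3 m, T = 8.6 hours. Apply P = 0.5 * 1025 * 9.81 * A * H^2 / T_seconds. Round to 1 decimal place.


Convert period to seconds: T = 8.6 * 3600 = 30960.0 s
H^2 = 8.3^2 = 68.89
P = 0.5 * rho * g * A * H^2 / T
P = 0.5 * 1025 * 9.81 * 4838 * 68.89 / 30960.0
P = 54123.3 W

54123.3


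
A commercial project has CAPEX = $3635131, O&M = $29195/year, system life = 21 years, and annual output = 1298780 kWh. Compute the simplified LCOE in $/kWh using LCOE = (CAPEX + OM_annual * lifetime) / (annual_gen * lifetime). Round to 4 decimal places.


Total cost = CAPEX + OM * lifetime = 3635131 + 29195 * 21 = 3635131 + 613095 = 4248226
Total generation = annual * lifetime = 1298780 * 21 = 27274380 kWh
LCOE = 4248226 / 27274380
LCOE = 0.1558 $/kWh

0.1558


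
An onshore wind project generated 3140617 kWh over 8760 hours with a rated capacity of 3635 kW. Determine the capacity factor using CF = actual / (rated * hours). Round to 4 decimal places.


Capacity factor = actual output / maximum possible output
Maximum possible = rated * hours = 3635 * 8760 = 31842600 kWh
CF = 3140617 / 31842600
CF = 0.0986

0.0986


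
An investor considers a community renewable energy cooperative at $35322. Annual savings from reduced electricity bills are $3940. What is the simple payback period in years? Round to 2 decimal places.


Simple payback period = initial cost / annual savings
Payback = 35322 / 3940
Payback = 8.96 years

8.96


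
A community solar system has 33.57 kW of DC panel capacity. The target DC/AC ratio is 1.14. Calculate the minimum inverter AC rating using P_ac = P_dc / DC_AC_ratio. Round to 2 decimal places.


The inverter AC capacity is determined by the DC/AC ratio.
Given: P_dc = 33.57 kW, DC/AC ratio = 1.14
P_ac = P_dc / ratio = 33.57 / 1.14
P_ac = 29.45 kW

29.45


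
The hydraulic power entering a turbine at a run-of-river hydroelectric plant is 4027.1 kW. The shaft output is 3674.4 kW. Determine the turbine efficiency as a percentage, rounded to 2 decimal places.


Turbine efficiency = (output power / input power) * 100
eta = (3674.4 / 4027.1) * 100
eta = 91.24%

91.24


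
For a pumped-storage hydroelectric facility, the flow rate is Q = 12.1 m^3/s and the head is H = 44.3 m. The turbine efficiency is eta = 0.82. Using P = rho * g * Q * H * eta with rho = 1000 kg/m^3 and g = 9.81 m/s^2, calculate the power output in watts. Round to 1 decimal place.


Apply the hydropower formula P = rho * g * Q * H * eta
rho * g = 1000 * 9.81 = 9810.0
P = 9810.0 * 12.1 * 44.3 * 0.82
P = 4311932.5 W

4311932.5


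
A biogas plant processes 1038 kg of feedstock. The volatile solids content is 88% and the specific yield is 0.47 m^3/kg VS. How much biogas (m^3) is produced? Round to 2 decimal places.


Compute volatile solids:
  VS = mass * VS_fraction = 1038 * 0.88 = 913.44 kg
Calculate biogas volume:
  Biogas = VS * specific_yield = 913.44 * 0.47
  Biogas = 429.32 m^3

429.32


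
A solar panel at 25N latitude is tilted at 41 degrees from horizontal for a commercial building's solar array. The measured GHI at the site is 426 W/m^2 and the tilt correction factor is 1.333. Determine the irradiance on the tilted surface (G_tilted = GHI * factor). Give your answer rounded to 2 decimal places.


Identify the given values:
  GHI = 426 W/m^2, tilt correction factor = 1.333
Apply the formula G_tilted = GHI * factor:
  G_tilted = 426 * 1.333
  G_tilted = 567.86 W/m^2

567.86


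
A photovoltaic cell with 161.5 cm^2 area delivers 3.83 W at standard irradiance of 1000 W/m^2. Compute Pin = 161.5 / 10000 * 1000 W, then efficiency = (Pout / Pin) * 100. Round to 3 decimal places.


First compute the input power:
  Pin = area_cm2 / 10000 * G = 161.5 / 10000 * 1000 = 16.15 W
Then compute efficiency:
  Efficiency = (Pout / Pin) * 100 = (3.83 / 16.15) * 100
  Efficiency = 23.715%

23.715


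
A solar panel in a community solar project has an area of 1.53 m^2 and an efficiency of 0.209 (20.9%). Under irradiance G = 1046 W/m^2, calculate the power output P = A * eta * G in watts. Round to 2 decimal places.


Use the solar power formula P = A * eta * G.
Given: A = 1.53 m^2, eta = 0.209, G = 1046 W/m^2
P = 1.53 * 0.209 * 1046
P = 334.48 W

334.48


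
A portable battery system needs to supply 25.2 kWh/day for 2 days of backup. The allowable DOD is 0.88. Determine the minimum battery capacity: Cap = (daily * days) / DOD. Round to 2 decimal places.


Total energy needed = daily * days = 25.2 * 2 = 50.4 kWh
Account for depth of discharge:
  Cap = total_energy / DOD = 50.4 / 0.88
  Cap = 57.27 kWh

57.27


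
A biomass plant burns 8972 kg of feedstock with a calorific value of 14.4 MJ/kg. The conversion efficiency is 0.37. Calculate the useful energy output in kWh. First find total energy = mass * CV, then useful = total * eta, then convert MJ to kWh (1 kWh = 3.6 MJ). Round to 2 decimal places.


Total energy = mass * CV = 8972 * 14.4 = 129196.8 MJ
Useful energy = total * eta = 129196.8 * 0.37 = 47802.82 MJ
Convert to kWh: 47802.82 / 3.6
Useful energy = 13278.56 kWh

13278.56


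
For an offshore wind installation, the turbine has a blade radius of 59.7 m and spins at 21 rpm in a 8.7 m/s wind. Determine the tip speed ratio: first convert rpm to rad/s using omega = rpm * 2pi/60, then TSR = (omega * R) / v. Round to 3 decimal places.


Convert rotational speed to rad/s:
  omega = 21 * 2 * pi / 60 = 2.1991 rad/s
Compute tip speed:
  v_tip = omega * R = 2.1991 * 59.7 = 131.287 m/s
Tip speed ratio:
  TSR = v_tip / v_wind = 131.287 / 8.7 = 15.090

15.090


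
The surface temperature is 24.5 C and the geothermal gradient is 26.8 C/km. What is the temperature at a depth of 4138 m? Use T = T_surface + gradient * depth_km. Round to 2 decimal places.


Convert depth to km: 4138 / 1000 = 4.138 km
Temperature increase = gradient * depth_km = 26.8 * 4.138 = 110.9 C
Temperature at depth = T_surface + delta_T = 24.5 + 110.9
T = 135.40 C

135.40


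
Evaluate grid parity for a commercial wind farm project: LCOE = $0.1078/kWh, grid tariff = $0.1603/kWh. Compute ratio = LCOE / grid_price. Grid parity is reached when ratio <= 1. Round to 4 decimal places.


Compare LCOE to grid price:
  LCOE = $0.1078/kWh, Grid price = $0.1603/kWh
  Ratio = LCOE / grid_price = 0.1078 / 0.1603 = 0.6725
  Grid parity achieved (ratio <= 1)? yes

0.6725


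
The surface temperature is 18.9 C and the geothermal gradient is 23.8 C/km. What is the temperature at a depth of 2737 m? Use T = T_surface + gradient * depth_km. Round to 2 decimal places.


Convert depth to km: 2737 / 1000 = 2.737 km
Temperature increase = gradient * depth_km = 23.8 * 2.737 = 65.14 C
Temperature at depth = T_surface + delta_T = 18.9 + 65.14
T = 84.04 C

84.04


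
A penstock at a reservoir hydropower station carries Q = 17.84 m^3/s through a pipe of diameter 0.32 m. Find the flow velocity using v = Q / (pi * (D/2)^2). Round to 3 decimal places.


Compute pipe cross-sectional area:
  A = pi * (D/2)^2 = pi * (0.32/2)^2 = 0.0804 m^2
Calculate velocity:
  v = Q / A = 17.84 / 0.0804
  v = 221.822 m/s

221.822


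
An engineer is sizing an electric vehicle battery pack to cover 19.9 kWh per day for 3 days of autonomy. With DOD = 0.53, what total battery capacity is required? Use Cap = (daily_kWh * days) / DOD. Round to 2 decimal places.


Total energy needed = daily * days = 19.9 * 3 = 59.7 kWh
Account for depth of discharge:
  Cap = total_energy / DOD = 59.7 / 0.53
  Cap = 112.64 kWh

112.64


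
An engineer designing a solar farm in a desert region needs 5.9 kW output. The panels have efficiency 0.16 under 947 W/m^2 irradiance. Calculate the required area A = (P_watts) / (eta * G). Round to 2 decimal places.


Convert target power to watts: P = 5.9 * 1000 = 5900.0 W
Compute denominator: eta * G = 0.16 * 947 = 151.52
Required area A = P / (eta * G) = 5900.0 / 151.52
A = 38.94 m^2

38.94


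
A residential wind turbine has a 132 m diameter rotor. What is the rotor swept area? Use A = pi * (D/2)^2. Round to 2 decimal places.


Compute the rotor radius:
  r = D / 2 = 132 / 2 = 66.0 m
Calculate swept area:
  A = pi * r^2 = pi * 66.0^2
  A = 13684.78 m^2

13684.78


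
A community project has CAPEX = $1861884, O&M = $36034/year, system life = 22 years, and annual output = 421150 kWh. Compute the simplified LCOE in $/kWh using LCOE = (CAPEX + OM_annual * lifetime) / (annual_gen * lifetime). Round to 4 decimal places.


Total cost = CAPEX + OM * lifetime = 1861884 + 36034 * 22 = 1861884 + 792748 = 2654632
Total generation = annual * lifetime = 421150 * 22 = 9265300 kWh
LCOE = 2654632 / 9265300
LCOE = 0.2865 $/kWh

0.2865


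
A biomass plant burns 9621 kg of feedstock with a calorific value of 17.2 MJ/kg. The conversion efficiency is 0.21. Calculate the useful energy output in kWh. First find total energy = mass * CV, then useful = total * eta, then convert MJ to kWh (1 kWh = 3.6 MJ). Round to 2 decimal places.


Total energy = mass * CV = 9621 * 17.2 = 165481.2 MJ
Useful energy = total * eta = 165481.2 * 0.21 = 34751.05 MJ
Convert to kWh: 34751.05 / 3.6
Useful energy = 9653.07 kWh

9653.07


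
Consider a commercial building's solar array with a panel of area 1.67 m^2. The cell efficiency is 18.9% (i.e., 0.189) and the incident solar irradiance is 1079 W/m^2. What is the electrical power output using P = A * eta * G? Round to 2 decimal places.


Use the solar power formula P = A * eta * G.
Given: A = 1.67 m^2, eta = 0.189, G = 1079 W/m^2
P = 1.67 * 0.189 * 1079
P = 340.56 W

340.56


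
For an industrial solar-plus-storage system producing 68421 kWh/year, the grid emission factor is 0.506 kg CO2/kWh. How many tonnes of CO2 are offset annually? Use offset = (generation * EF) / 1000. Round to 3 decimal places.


CO2 offset in kg = generation * emission_factor
CO2 offset = 68421 * 0.506 = 34621.03 kg
Convert to tonnes:
  CO2 offset = 34621.03 / 1000 = 34.621 tonnes

34.621


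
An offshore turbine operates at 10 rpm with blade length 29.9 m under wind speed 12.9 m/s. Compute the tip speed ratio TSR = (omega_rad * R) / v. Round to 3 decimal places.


Convert rotational speed to rad/s:
  omega = 10 * 2 * pi / 60 = 1.0472 rad/s
Compute tip speed:
  v_tip = omega * R = 1.0472 * 29.9 = 31.311 m/s
Tip speed ratio:
  TSR = v_tip / v_wind = 31.311 / 12.9 = 2.427

2.427


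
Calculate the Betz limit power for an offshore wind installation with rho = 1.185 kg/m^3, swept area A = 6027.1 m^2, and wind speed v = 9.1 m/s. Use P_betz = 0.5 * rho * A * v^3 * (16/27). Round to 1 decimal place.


The Betz coefficient Cp_max = 16/27 = 0.5926
v^3 = 9.1^3 = 753.571
P_betz = 0.5 * rho * A * v^3 * Cp_max
P_betz = 0.5 * 1.185 * 6027.1 * 753.571 * 0.5926
P_betz = 1594693.2 W

1594693.2


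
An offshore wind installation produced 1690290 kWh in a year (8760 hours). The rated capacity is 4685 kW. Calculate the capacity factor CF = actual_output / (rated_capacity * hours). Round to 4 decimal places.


Capacity factor = actual output / maximum possible output
Maximum possible = rated * hours = 4685 * 8760 = 41040600 kWh
CF = 1690290 / 41040600
CF = 0.0412

0.0412


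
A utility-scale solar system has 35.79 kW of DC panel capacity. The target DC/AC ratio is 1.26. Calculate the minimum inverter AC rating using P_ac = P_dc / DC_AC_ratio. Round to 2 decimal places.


The inverter AC capacity is determined by the DC/AC ratio.
Given: P_dc = 35.79 kW, DC/AC ratio = 1.26
P_ac = P_dc / ratio = 35.79 / 1.26
P_ac = 28.40 kW

28.40


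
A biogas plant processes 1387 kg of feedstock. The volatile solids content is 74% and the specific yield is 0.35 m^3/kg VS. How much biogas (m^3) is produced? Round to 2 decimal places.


Compute volatile solids:
  VS = mass * VS_fraction = 1387 * 0.74 = 1026.38 kg
Calculate biogas volume:
  Biogas = VS * specific_yield = 1026.38 * 0.35
  Biogas = 359.23 m^3

359.23


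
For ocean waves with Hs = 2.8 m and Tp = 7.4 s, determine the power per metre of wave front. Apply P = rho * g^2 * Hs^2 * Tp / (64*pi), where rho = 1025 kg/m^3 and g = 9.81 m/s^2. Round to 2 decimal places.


Apply wave power formula:
  g^2 = 9.81^2 = 96.2361
  Hs^2 = 2.8^2 = 7.84
  Numerator = rho * g^2 * Hs^2 * Tp = 1025 * 96.2361 * 7.84 * 7.4 = 5722814.42
  Denominator = 64 * pi = 201.0619
  P = 5722814.42 / 201.0619 = 28462.94 W/m

28462.94


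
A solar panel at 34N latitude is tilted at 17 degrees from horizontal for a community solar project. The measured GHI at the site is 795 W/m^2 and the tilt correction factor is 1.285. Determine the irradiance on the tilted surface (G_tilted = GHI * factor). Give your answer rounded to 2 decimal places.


Identify the given values:
  GHI = 795 W/m^2, tilt correction factor = 1.285
Apply the formula G_tilted = GHI * factor:
  G_tilted = 795 * 1.285
  G_tilted = 1021.58 W/m^2

1021.58


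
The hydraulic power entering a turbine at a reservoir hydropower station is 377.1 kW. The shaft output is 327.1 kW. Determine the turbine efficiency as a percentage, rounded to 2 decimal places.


Turbine efficiency = (output power / input power) * 100
eta = (327.1 / 377.1) * 100
eta = 86.74%

86.74


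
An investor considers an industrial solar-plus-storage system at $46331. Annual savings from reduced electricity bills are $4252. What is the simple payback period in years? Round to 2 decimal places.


Simple payback period = initial cost / annual savings
Payback = 46331 / 4252
Payback = 10.90 years

10.90


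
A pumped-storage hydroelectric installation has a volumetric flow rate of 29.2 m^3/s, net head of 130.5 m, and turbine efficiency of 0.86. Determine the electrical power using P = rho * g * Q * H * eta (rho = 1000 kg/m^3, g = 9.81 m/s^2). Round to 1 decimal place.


Apply the hydropower formula P = rho * g * Q * H * eta
rho * g = 1000 * 9.81 = 9810.0
P = 9810.0 * 29.2 * 130.5 * 0.86
P = 32148508.0 W

32148508.0


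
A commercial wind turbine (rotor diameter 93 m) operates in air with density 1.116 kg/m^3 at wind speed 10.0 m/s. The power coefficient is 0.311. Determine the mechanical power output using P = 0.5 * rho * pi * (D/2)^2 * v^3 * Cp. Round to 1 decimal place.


Step 1 -- Compute swept area:
  A = pi * (D/2)^2 = pi * (93/2)^2 = 6792.91 m^2
Step 2 -- Apply wind power equation:
  P = 0.5 * rho * A * v^3 * Cp
  v^3 = 10.0^3 = 1000.0
  P = 0.5 * 1.116 * 6792.91 * 1000.0 * 0.311
  P = 1178827.8 W

1178827.8


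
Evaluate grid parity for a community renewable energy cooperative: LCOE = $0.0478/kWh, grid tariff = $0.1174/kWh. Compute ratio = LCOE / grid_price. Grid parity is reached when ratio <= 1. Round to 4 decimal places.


Compare LCOE to grid price:
  LCOE = $0.0478/kWh, Grid price = $0.1174/kWh
  Ratio = LCOE / grid_price = 0.0478 / 0.1174 = 0.4072
  Grid parity achieved (ratio <= 1)? yes

0.4072


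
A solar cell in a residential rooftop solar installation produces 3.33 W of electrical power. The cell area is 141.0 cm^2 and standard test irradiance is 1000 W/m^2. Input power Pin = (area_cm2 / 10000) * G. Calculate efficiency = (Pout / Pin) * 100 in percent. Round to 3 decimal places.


First compute the input power:
  Pin = area_cm2 / 10000 * G = 141.0 / 10000 * 1000 = 14.1 W
Then compute efficiency:
  Efficiency = (Pout / Pin) * 100 = (3.33 / 14.1) * 100
  Efficiency = 23.617%

23.617


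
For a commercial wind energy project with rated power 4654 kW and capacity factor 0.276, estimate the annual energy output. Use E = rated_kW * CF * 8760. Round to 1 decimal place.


Annual energy = rated_kW * capacity_factor * hours_per_year
Given: P_rated = 4654 kW, CF = 0.276, hours = 8760
E = 4654 * 0.276 * 8760
E = 11252255.0 kWh

11252255.0


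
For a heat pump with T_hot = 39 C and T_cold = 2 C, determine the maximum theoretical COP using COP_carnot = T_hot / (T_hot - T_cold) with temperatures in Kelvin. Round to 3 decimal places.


Convert to Kelvin:
  T_hot = 39 + 273.15 = 312.15 K
  T_cold = 2 + 273.15 = 275.15 K
Apply Carnot COP formula:
  COP = T_hot_K / (T_hot_K - T_cold_K) = 312.15 / 37.0
  COP = 8.436

8.436


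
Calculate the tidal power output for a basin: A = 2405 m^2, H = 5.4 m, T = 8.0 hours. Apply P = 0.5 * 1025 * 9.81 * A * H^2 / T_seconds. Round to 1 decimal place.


Convert period to seconds: T = 8.0 * 3600 = 28800.0 s
H^2 = 5.4^2 = 29.16
P = 0.5 * rho * g * A * H^2 / T
P = 0.5 * 1025 * 9.81 * 2405 * 29.16 / 28800.0
P = 12242.6 W

12242.6


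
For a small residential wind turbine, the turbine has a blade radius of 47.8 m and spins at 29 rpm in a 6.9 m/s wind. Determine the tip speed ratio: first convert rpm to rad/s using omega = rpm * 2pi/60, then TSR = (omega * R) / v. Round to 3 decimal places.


Convert rotational speed to rad/s:
  omega = 29 * 2 * pi / 60 = 3.0369 rad/s
Compute tip speed:
  v_tip = omega * R = 3.0369 * 47.8 = 145.163 m/s
Tip speed ratio:
  TSR = v_tip / v_wind = 145.163 / 6.9 = 21.038

21.038


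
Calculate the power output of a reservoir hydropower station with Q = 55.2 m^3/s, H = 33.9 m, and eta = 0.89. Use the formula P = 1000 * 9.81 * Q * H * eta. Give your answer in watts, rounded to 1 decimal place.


Apply the hydropower formula P = rho * g * Q * H * eta
rho * g = 1000 * 9.81 = 9810.0
P = 9810.0 * 55.2 * 33.9 * 0.89
P = 16337958.6 W

16337958.6


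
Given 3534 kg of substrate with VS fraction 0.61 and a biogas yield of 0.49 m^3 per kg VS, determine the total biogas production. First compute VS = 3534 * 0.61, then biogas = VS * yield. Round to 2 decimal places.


Compute volatile solids:
  VS = mass * VS_fraction = 3534 * 0.61 = 2155.74 kg
Calculate biogas volume:
  Biogas = VS * specific_yield = 2155.74 * 0.49
  Biogas = 1056.31 m^3

1056.31


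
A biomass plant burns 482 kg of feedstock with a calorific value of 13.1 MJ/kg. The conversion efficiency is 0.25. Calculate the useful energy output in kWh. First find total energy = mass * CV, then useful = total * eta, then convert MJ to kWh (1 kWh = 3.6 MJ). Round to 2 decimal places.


Total energy = mass * CV = 482 * 13.1 = 6314.2 MJ
Useful energy = total * eta = 6314.2 * 0.25 = 1578.55 MJ
Convert to kWh: 1578.55 / 3.6
Useful energy = 438.49 kWh

438.49


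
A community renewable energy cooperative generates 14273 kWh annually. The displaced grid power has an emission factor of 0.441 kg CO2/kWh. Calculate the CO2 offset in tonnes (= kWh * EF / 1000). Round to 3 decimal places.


CO2 offset in kg = generation * emission_factor
CO2 offset = 14273 * 0.441 = 6294.39 kg
Convert to tonnes:
  CO2 offset = 6294.39 / 1000 = 6.294 tonnes

6.294


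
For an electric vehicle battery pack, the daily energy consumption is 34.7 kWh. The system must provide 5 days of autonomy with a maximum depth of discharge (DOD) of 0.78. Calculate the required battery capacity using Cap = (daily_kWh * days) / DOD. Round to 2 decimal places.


Total energy needed = daily * days = 34.7 * 5 = 173.5 kWh
Account for depth of discharge:
  Cap = total_energy / DOD = 173.5 / 0.78
  Cap = 222.44 kWh

222.44


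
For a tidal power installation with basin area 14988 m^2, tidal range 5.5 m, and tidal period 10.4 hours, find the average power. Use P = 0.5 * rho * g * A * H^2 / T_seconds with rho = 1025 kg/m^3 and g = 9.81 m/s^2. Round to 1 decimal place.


Convert period to seconds: T = 10.4 * 3600 = 37440.0 s
H^2 = 5.5^2 = 30.25
P = 0.5 * rho * g * A * H^2 / T
P = 0.5 * 1025 * 9.81 * 14988 * 30.25 / 37440.0
P = 60883.0 W

60883.0


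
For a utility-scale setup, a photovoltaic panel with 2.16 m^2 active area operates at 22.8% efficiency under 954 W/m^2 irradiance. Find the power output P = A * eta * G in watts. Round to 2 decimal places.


Use the solar power formula P = A * eta * G.
Given: A = 2.16 m^2, eta = 0.228, G = 954 W/m^2
P = 2.16 * 0.228 * 954
P = 469.83 W

469.83


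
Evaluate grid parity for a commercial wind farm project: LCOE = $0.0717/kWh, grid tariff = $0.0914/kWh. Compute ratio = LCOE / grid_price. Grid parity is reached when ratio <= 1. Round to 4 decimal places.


Compare LCOE to grid price:
  LCOE = $0.0717/kWh, Grid price = $0.0914/kWh
  Ratio = LCOE / grid_price = 0.0717 / 0.0914 = 0.7845
  Grid parity achieved (ratio <= 1)? yes

0.7845


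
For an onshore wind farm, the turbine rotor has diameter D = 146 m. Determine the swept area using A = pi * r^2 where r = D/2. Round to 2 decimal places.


Compute the rotor radius:
  r = D / 2 = 146 / 2 = 73.0 m
Calculate swept area:
  A = pi * r^2 = pi * 73.0^2
  A = 16741.55 m^2

16741.55


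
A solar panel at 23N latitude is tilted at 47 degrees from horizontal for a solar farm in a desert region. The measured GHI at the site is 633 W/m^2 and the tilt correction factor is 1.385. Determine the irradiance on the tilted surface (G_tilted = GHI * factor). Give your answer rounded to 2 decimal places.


Identify the given values:
  GHI = 633 W/m^2, tilt correction factor = 1.385
Apply the formula G_tilted = GHI * factor:
  G_tilted = 633 * 1.385
  G_tilted = 876.71 W/m^2

876.71


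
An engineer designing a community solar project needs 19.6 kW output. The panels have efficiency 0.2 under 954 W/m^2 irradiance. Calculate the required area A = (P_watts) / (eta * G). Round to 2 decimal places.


Convert target power to watts: P = 19.6 * 1000 = 19600.0 W
Compute denominator: eta * G = 0.2 * 954 = 190.8
Required area A = P / (eta * G) = 19600.0 / 190.8
A = 102.73 m^2

102.73


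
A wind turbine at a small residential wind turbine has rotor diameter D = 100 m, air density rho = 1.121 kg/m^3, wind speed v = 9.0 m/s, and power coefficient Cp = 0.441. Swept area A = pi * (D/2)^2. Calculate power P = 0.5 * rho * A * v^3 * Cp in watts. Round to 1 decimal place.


Step 1 -- Compute swept area:
  A = pi * (D/2)^2 = pi * (100/2)^2 = 7853.98 m^2
Step 2 -- Apply wind power equation:
  P = 0.5 * rho * A * v^3 * Cp
  v^3 = 9.0^3 = 729.0
  P = 0.5 * 1.121 * 7853.98 * 729.0 * 0.441
  P = 1415245.0 W

1415245.0


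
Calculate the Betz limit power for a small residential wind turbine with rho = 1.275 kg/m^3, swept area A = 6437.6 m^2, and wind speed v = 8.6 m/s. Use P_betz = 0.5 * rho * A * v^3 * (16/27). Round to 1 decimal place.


The Betz coefficient Cp_max = 16/27 = 0.5926
v^3 = 8.6^3 = 636.056
P_betz = 0.5 * rho * A * v^3 * Cp_max
P_betz = 0.5 * 1.275 * 6437.6 * 636.056 * 0.5926
P_betz = 1546876.9 W

1546876.9


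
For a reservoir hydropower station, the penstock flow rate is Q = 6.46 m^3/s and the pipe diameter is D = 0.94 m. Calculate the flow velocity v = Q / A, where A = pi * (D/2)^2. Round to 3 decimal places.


Compute pipe cross-sectional area:
  A = pi * (D/2)^2 = pi * (0.94/2)^2 = 0.694 m^2
Calculate velocity:
  v = Q / A = 6.46 / 0.694
  v = 9.309 m/s

9.309


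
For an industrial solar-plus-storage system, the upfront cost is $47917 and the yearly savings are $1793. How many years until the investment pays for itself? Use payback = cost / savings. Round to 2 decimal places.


Simple payback period = initial cost / annual savings
Payback = 47917 / 1793
Payback = 26.72 years

26.72


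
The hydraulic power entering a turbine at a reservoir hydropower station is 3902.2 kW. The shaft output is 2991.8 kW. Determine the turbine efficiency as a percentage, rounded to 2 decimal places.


Turbine efficiency = (output power / input power) * 100
eta = (2991.8 / 3902.2) * 100
eta = 76.67%

76.67


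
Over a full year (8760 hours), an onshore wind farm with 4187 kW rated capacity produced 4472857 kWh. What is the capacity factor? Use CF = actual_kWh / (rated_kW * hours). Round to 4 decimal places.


Capacity factor = actual output / maximum possible output
Maximum possible = rated * hours = 4187 * 8760 = 36678120 kWh
CF = 4472857 / 36678120
CF = 0.1219

0.1219


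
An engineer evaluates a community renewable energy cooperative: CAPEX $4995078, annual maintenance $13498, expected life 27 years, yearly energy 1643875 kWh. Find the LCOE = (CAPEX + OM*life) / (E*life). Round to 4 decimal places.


Total cost = CAPEX + OM * lifetime = 4995078 + 13498 * 27 = 4995078 + 364446 = 5359524
Total generation = annual * lifetime = 1643875 * 27 = 44384625 kWh
LCOE = 5359524 / 44384625
LCOE = 0.1208 $/kWh

0.1208


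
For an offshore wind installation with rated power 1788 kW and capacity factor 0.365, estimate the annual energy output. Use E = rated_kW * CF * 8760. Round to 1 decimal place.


Annual energy = rated_kW * capacity_factor * hours_per_year
Given: P_rated = 1788 kW, CF = 0.365, hours = 8760
E = 1788 * 0.365 * 8760
E = 5716951.2 kWh

5716951.2


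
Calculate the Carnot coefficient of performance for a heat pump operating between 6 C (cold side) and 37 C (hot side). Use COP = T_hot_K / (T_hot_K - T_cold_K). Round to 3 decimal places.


Convert to Kelvin:
  T_hot = 37 + 273.15 = 310.15 K
  T_cold = 6 + 273.15 = 279.15 K
Apply Carnot COP formula:
  COP = T_hot_K / (T_hot_K - T_cold_K) = 310.15 / 31.0
  COP = 10.005

10.005


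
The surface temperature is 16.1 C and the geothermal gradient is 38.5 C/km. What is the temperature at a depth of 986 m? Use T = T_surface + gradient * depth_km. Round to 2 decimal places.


Convert depth to km: 986 / 1000 = 0.986 km
Temperature increase = gradient * depth_km = 38.5 * 0.986 = 37.96 C
Temperature at depth = T_surface + delta_T = 16.1 + 37.96
T = 54.06 C

54.06


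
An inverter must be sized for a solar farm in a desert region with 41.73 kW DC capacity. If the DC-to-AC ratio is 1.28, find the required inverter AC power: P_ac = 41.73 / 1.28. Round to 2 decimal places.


The inverter AC capacity is determined by the DC/AC ratio.
Given: P_dc = 41.73 kW, DC/AC ratio = 1.28
P_ac = P_dc / ratio = 41.73 / 1.28
P_ac = 32.60 kW

32.60


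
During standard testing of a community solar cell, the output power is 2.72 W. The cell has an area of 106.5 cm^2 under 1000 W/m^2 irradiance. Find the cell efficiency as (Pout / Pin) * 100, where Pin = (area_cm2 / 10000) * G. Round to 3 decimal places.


First compute the input power:
  Pin = area_cm2 / 10000 * G = 106.5 / 10000 * 1000 = 10.65 W
Then compute efficiency:
  Efficiency = (Pout / Pin) * 100 = (2.72 / 10.65) * 100
  Efficiency = 25.540%

25.540


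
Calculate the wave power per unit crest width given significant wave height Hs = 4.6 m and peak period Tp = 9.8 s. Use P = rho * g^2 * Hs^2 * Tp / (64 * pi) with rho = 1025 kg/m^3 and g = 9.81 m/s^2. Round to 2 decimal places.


Apply wave power formula:
  g^2 = 9.81^2 = 96.2361
  Hs^2 = 4.6^2 = 21.16
  Numerator = rho * g^2 * Hs^2 * Tp = 1025 * 96.2361 * 21.16 * 9.8 = 20455194.77
  Denominator = 64 * pi = 201.0619
  P = 20455194.77 / 201.0619 = 101735.79 W/m

101735.79


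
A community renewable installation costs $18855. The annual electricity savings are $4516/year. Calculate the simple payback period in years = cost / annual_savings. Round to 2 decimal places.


Simple payback period = initial cost / annual savings
Payback = 18855 / 4516
Payback = 4.18 years

4.18


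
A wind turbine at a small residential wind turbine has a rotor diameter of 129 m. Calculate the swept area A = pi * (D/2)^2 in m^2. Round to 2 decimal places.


Compute the rotor radius:
  r = D / 2 = 129 / 2 = 64.5 m
Calculate swept area:
  A = pi * r^2 = pi * 64.5^2
  A = 13069.81 m^2

13069.81


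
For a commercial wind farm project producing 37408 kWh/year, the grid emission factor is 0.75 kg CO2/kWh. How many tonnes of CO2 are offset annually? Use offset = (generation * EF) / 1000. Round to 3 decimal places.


CO2 offset in kg = generation * emission_factor
CO2 offset = 37408 * 0.75 = 28056.0 kg
Convert to tonnes:
  CO2 offset = 28056.0 / 1000 = 28.056 tonnes

28.056


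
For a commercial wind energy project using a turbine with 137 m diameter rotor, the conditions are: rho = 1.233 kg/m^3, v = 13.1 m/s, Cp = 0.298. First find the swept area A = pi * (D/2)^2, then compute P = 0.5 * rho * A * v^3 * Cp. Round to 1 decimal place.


Step 1 -- Compute swept area:
  A = pi * (D/2)^2 = pi * (137/2)^2 = 14741.14 m^2
Step 2 -- Apply wind power equation:
  P = 0.5 * rho * A * v^3 * Cp
  v^3 = 13.1^3 = 2248.091
  P = 0.5 * 1.233 * 14741.14 * 2248.091 * 0.298
  P = 6088274.8 W

6088274.8


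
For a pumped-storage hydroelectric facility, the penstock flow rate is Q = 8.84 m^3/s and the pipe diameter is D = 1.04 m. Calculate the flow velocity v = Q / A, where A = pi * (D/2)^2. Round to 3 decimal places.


Compute pipe cross-sectional area:
  A = pi * (D/2)^2 = pi * (1.04/2)^2 = 0.8495 m^2
Calculate velocity:
  v = Q / A = 8.84 / 0.8495
  v = 10.406 m/s

10.406


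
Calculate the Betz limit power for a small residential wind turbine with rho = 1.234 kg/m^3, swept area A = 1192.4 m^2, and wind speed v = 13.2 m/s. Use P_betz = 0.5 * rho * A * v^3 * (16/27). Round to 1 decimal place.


The Betz coefficient Cp_max = 16/27 = 0.5926
v^3 = 13.2^3 = 2299.968
P_betz = 0.5 * rho * A * v^3 * Cp_max
P_betz = 0.5 * 1.234 * 1192.4 * 2299.968 * 0.5926
P_betz = 1002732.6 W

1002732.6


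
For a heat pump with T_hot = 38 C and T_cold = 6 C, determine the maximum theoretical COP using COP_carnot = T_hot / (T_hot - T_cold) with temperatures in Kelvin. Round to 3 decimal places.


Convert to Kelvin:
  T_hot = 38 + 273.15 = 311.15 K
  T_cold = 6 + 273.15 = 279.15 K
Apply Carnot COP formula:
  COP = T_hot_K / (T_hot_K - T_cold_K) = 311.15 / 32.0
  COP = 9.723

9.723


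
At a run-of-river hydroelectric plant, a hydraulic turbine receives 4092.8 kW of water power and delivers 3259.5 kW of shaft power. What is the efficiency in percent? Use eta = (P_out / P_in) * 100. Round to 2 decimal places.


Turbine efficiency = (output power / input power) * 100
eta = (3259.5 / 4092.8) * 100
eta = 79.64%

79.64


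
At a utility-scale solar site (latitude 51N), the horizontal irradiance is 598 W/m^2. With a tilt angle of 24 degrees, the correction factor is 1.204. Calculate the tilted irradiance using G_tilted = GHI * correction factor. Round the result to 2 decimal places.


Identify the given values:
  GHI = 598 W/m^2, tilt correction factor = 1.204
Apply the formula G_tilted = GHI * factor:
  G_tilted = 598 * 1.204
  G_tilted = 719.99 W/m^2

719.99


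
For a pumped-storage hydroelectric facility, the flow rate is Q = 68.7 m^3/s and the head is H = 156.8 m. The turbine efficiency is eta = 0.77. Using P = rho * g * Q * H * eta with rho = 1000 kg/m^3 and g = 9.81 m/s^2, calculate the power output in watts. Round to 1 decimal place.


Apply the hydropower formula P = rho * g * Q * H * eta
rho * g = 1000 * 9.81 = 9810.0
P = 9810.0 * 68.7 * 156.8 * 0.77
P = 81369665.0 W

81369665.0


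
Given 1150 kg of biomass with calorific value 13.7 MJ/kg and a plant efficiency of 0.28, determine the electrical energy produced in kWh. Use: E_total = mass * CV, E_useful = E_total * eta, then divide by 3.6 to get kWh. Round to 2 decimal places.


Total energy = mass * CV = 1150 * 13.7 = 15755.0 MJ
Useful energy = total * eta = 15755.0 * 0.28 = 4411.4 MJ
Convert to kWh: 4411.4 / 3.6
Useful energy = 1225.39 kWh

1225.39


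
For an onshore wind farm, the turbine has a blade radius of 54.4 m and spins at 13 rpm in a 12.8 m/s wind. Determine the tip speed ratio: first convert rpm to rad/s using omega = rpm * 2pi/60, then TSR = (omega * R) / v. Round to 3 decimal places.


Convert rotational speed to rad/s:
  omega = 13 * 2 * pi / 60 = 1.3614 rad/s
Compute tip speed:
  v_tip = omega * R = 1.3614 * 54.4 = 74.058 m/s
Tip speed ratio:
  TSR = v_tip / v_wind = 74.058 / 12.8 = 5.786

5.786


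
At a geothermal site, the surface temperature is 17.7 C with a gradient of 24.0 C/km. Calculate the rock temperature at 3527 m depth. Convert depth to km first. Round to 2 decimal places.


Convert depth to km: 3527 / 1000 = 3.527 km
Temperature increase = gradient * depth_km = 24.0 * 3.527 = 84.65 C
Temperature at depth = T_surface + delta_T = 17.7 + 84.65
T = 102.35 C

102.35


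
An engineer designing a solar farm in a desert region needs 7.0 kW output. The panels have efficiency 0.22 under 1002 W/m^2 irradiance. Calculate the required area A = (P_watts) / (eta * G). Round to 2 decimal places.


Convert target power to watts: P = 7.0 * 1000 = 7000.0 W
Compute denominator: eta * G = 0.22 * 1002 = 220.44
Required area A = P / (eta * G) = 7000.0 / 220.44
A = 31.75 m^2

31.75


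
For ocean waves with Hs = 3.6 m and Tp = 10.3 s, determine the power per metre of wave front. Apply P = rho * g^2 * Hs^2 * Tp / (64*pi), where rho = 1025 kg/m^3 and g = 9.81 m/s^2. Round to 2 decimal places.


Apply wave power formula:
  g^2 = 9.81^2 = 96.2361
  Hs^2 = 3.6^2 = 12.96
  Numerator = rho * g^2 * Hs^2 * Tp = 1025 * 96.2361 * 12.96 * 10.3 = 13167523.63
  Denominator = 64 * pi = 201.0619
  P = 13167523.63 / 201.0619 = 65489.89 W/m

65489.89


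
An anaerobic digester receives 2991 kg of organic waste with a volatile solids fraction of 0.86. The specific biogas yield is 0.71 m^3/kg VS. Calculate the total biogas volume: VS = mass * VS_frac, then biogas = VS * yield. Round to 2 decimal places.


Compute volatile solids:
  VS = mass * VS_fraction = 2991 * 0.86 = 2572.26 kg
Calculate biogas volume:
  Biogas = VS * specific_yield = 2572.26 * 0.71
  Biogas = 1826.30 m^3

1826.30


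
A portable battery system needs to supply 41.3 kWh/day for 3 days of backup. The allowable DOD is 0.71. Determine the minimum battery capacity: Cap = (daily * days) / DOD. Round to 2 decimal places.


Total energy needed = daily * days = 41.3 * 3 = 123.9 kWh
Account for depth of discharge:
  Cap = total_energy / DOD = 123.9 / 0.71
  Cap = 174.51 kWh

174.51


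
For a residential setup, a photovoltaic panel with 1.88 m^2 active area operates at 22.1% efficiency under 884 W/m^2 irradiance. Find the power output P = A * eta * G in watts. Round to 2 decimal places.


Use the solar power formula P = A * eta * G.
Given: A = 1.88 m^2, eta = 0.221, G = 884 W/m^2
P = 1.88 * 0.221 * 884
P = 367.28 W

367.28
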